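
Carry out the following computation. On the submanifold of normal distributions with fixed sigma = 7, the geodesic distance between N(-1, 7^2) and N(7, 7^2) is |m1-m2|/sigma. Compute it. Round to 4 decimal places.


On the fixed-variance normal subfamily, geodesic distance = |m1-m2|/sigma.
|-1 - 7| = 8.
sigma = 7.
d = 8/7 = 1.1429

1.1429


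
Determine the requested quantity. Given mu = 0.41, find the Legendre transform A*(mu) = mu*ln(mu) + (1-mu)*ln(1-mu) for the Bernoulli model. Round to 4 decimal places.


Legendre transform for Bernoulli:
A*(mu) = mu*log(mu) + (1-mu)*log(1-mu).
mu = 0.41, 1-mu = 0.59.
mu*log(mu) = 0.41*log(0.41) = -0.365555.
(1-mu)*log(1-mu) = 0.59*log(0.59) = -0.311303.
A* = -0.365555 + -0.311303 = -0.6769

-0.6769


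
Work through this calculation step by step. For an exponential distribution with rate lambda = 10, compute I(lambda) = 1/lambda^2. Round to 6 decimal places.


Fisher information for exponential: I(lambda) = 1/lambda^2.
lambda = 10, lambda^2 = 100.
I = 1/100 = 0.010000

0.010000


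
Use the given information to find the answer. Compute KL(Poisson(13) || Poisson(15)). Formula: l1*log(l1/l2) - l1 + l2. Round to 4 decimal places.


KL divergence for Poisson:
KL = l1*log(l1/l2) - l1 + l2.
l1 = 13, l2 = 15.
log(13/15) = -0.143101.
l1*log(l1/l2) = 13 * -0.143101 = -1.860311.
KL = -1.860311 - 13 + 15 = 0.1397

0.1397


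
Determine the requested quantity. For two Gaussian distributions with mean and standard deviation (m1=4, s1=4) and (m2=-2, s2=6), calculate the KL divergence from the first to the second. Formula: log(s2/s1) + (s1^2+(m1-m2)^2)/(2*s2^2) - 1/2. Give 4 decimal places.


KL divergence between normal distributions:
KL = log(s2/s1) + (s1^2 + (m1-m2)^2)/(2*s2^2) - 1/2.
log(6/4) = 0.405465.
(4^2 + (4--2)^2)/(2*6^2) = (16 + 36)/72 = 0.722222.
KL = 0.405465 + 0.722222 - 0.5 = 0.6277

0.6277


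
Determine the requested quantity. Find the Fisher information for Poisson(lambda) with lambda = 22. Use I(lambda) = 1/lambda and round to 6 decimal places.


Fisher information for Poisson: I(lambda) = 1/lambda.
lambda = 22.
I(lambda) = 1/22 = 0.045455

0.045455


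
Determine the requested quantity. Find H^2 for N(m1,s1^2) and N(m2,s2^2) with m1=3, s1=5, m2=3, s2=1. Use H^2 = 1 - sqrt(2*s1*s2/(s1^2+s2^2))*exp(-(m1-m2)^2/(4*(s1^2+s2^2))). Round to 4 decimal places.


Squared Hellinger distance for Gaussians:
H^2 = 1 - sqrt(2*s1*s2/(s1^2+s2^2)) * exp(-(m1-m2)^2/(4*(s1^2+s2^2))).
s1^2 = 25, s2^2 = 1, s1^2+s2^2 = 26.
sqrt(2*5*1/(26)) = 0.620174.
(m1-m2)^2 = (0)^2 = 0.
exp(-0/(4*26)) = exp(0.0) = 1.0.
H^2 = 1 - 0.620174*1.0 = 0.3798

0.3798


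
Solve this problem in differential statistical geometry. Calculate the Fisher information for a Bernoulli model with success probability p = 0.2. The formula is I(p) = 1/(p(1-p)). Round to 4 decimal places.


For Bernoulli(p), Fisher information is I(p) = 1/(p*(1-p)).
p = 0.2, 1-p = 0.8.
p*(1-p) = 0.16.
I(p) = 1/0.16 = 6.2500

6.2500


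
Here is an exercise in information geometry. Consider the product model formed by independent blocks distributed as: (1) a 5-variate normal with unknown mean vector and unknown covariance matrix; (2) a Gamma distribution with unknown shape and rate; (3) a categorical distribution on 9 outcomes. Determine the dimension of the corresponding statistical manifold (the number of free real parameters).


The dimension of a statistical manifold equals the number of free
(independent) real parameters of the model. For a product of independent
blocks the parameter counts add.
- 5-variate normal: 5 (mean) + 5*6/2 = 15 (symmetric covariance) = 20.
- Gamma (shape, rate): 2.
- categorical on 9 outcomes (probabilities sum to 1): 9-1 = 8.
Total = 20 + 2 + 8 = 30.
Dimension = 30

30


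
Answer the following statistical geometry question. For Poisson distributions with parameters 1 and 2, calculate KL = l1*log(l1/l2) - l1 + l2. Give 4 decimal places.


KL divergence for Poisson:
KL = l1*log(l1/l2) - l1 + l2.
l1 = 1, l2 = 2.
log(1/2) = -0.693147.
l1*log(l1/l2) = 1 * -0.693147 = -0.693147.
KL = -0.693147 - 1 + 2 = 0.3069

0.3069


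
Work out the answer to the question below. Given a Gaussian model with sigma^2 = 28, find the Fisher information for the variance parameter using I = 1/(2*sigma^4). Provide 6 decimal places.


Fisher information for variance: I(sigma^2) = 1/(2*sigma^4).
sigma^2 = 28, so sigma^4 = 784.
I = 1/(2*784) = 1/1568 = 0.000638

0.000638


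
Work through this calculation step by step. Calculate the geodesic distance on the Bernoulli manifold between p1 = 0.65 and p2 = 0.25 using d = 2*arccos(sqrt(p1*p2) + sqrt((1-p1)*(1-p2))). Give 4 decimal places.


Geodesic distance on Bernoulli manifold:
d(p1,p2) = 2*arccos(sqrt(p1*p2) + sqrt((1-p1)*(1-p2))).
sqrt(p1*p2) = sqrt(0.65*0.25) = 0.403113.
sqrt((1-p1)*(1-p2)) = sqrt(0.35*0.75) = 0.512348.
arg = 0.403113 + 0.512348 = 0.91546.
d = 2*arccos(0.91546) = 0.8283

0.8283


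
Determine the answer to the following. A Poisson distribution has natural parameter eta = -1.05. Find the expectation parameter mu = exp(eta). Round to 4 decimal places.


Expectation parameter for Poisson exponential family:
mu = exp(eta).
eta = -1.05.
mu = exp(-1.05) = 0.3499

0.3499


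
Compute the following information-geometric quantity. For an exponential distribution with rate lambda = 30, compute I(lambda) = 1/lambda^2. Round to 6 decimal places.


Fisher information for exponential: I(lambda) = 1/lambda^2.
lambda = 30, lambda^2 = 900.
I = 1/900 = 0.001111

0.001111


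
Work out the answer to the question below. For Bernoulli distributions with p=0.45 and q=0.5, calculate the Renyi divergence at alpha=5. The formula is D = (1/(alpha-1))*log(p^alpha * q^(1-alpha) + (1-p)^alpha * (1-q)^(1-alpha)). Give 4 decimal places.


Renyi divergence of order alpha between Bernoulli distributions:
D = (1/(alpha-1))*log(p^alpha * q^(1-alpha) + (1-p)^alpha * (1-q)^(1-alpha)).
alpha = 5, p = 0.45, q = 0.5.
p^alpha * q^(1-alpha) = 0.45^5 * 0.5^-4 = 0.295245.
(1-p)^alpha * (1-q)^(1-alpha) = 0.55^5 * 0.5^-4 = 0.805255.
sum = 0.295245 + 0.805255 = 1.1005.
D = (1/4)*log(1.1005) = 0.0239

0.0239


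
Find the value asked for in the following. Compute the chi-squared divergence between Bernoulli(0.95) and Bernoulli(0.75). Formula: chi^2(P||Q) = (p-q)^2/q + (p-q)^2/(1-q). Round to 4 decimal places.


Chi-squared divergence between Bernoulli distributions:
chi^2 = (p-q)^2/q + (p-q)^2/(1-q).
p = 0.95, q = 0.75, p-q = 0.2.
(p-q)^2 = 0.04.
term1 = 0.04/0.75 = 0.053333.
term2 = 0.04/0.25 = 0.16.
chi^2 = 0.053333 + 0.16 = 0.2133

0.2133


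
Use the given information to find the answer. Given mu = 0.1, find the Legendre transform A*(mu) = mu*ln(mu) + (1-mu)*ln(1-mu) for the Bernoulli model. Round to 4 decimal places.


Legendre transform for Bernoulli:
A*(mu) = mu*log(mu) + (1-mu)*log(1-mu).
mu = 0.1, 1-mu = 0.9.
mu*log(mu) = 0.1*log(0.1) = -0.230259.
(1-mu)*log(1-mu) = 0.9*log(0.9) = -0.094824.
A* = -0.230259 + -0.094824 = -0.3251

-0.3251


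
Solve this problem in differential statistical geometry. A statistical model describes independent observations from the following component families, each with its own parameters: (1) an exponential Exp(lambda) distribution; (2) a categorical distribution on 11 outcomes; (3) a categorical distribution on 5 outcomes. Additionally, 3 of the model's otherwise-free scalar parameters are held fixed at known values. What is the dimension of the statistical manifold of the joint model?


The dimension of a statistical manifold equals the number of free
(independent) real parameters of the model. For a product of independent
blocks the parameter counts add.
- exponential (lambda): 1.
- categorical on 11 outcomes (probabilities sum to 1): 11-1 = 10.
- categorical on 5 outcomes (probabilities sum to 1): 5-1 = 4.
Total = 1 + 10 + 4 = 15.
3 parameter(s) fixed at known values: 15 - 3 = 12.
Dimension = 12

12


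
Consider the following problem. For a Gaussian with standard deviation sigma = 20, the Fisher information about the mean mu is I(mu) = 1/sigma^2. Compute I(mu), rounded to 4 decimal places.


The Fisher information for the mean of a normal distribution is I(mu) = 1/sigma^2.
sigma = 20, so sigma^2 = 400.
I(mu) = 1/400 = 0.0025

0.0025


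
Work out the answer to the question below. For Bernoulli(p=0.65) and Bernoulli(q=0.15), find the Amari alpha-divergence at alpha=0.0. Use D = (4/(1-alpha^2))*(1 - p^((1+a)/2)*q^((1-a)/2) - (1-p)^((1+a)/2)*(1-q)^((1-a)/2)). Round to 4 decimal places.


Amari alpha-divergence:
D = (4/(1-alpha^2))*(1 - p^((1+a)/2)*q^((1-a)/2) - (1-p)^((1+a)/2)*(1-q)^((1-a)/2)).
alpha = 0.0, p = 0.65, q = 0.15.
e1 = (1+alpha)/2 = 0.5, e2 = (1-alpha)/2 = 0.5.
t1 = p^e1 * q^e2 = 0.65^0.5 * 0.15^0.5 = 0.31225.
t2 = (1-p)^e1 * (1-q)^e2 = 0.35^0.5 * 0.85^0.5 = 0.545436.
4/(1-alpha^2) = 4.0.
D = 4.0*(1 - 0.31225 - 0.545436) = 0.5693

0.5693


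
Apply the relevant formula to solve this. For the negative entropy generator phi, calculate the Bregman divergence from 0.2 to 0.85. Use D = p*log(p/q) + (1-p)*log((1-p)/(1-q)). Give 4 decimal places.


Bregman divergence with negative entropy generator:
D = p*log(p/q) + (1-p)*log((1-p)/(1-q)).
p = 0.2, q = 0.85.
p*log(p/q) = 0.2*log(0.2/0.85) = -0.289384.
(1-p)*log((1-p)/(1-q)) = 0.8*log(0.8/0.15) = 1.339181.
D = -0.289384 + 1.339181 = 1.0498

1.0498


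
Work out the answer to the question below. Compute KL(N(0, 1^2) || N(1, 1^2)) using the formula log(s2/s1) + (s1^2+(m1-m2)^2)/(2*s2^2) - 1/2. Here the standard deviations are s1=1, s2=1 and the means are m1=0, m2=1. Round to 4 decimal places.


KL divergence between normal distributions:
KL = log(s2/s1) + (s1^2 + (m1-m2)^2)/(2*s2^2) - 1/2.
log(1/1) = 0.0.
(1^2 + (0-1)^2)/(2*1^2) = (1 + 1)/2 = 1.0.
KL = 0.0 + 1.0 - 0.5 = 0.5000

0.5000


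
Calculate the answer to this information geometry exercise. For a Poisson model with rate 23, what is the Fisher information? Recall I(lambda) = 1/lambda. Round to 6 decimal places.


Fisher information for Poisson: I(lambda) = 1/lambda.
lambda = 23.
I(lambda) = 1/23 = 0.043478

0.043478


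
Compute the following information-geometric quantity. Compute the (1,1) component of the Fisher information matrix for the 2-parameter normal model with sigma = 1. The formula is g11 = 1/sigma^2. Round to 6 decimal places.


For the 2-parameter normal family, the Fisher metric has:
  g11 = 1/sigma^2, g22 = 2/sigma^2.
sigma = 1, sigma^2 = 1.
g11 = 1.000000

1.000000


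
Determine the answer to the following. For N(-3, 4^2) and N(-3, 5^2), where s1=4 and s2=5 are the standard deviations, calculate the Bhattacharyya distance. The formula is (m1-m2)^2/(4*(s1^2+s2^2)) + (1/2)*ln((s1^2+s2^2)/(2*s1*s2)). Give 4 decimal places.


Bhattacharyya distance between two Gaussians:
DB = (m1-m2)^2/(4*(s1^2+s2^2)) + (1/2)*ln((s1^2+s2^2)/(2*s1*s2)).
(m1-m2)^2 = (0)^2 = 0.
s1^2+s2^2 = 16 + 25 = 41.
term1 = 0/164 = 0.0.
term2 = 0.5*ln(41/40.0) = 0.012346.
DB = 0.0 + 0.012346 = 0.0123

0.0123


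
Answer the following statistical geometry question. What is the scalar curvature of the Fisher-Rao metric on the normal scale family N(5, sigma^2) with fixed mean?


This family has a single free parameter, so its statistical manifold
is 1-dimensional. The Riemann curvature tensor of any 1-dimensional
Riemannian manifold vanishes identically, so R = 0.

0


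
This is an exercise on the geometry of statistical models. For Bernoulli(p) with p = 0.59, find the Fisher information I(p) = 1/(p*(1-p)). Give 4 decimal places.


For Bernoulli(p), Fisher information is I(p) = 1/(p*(1-p)).
p = 0.59, 1-p = 0.41.
p*(1-p) = 0.2419.
I(p) = 1/0.2419 = 4.1339

4.1339


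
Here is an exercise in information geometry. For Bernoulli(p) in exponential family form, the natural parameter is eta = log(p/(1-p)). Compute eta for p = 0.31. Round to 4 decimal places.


Natural parameter for Bernoulli: eta = log(p/(1-p)).
p = 0.31, 1-p = 0.69.
p/(1-p) = 0.449275.
eta = log(0.449275) = -0.8001

-0.8001


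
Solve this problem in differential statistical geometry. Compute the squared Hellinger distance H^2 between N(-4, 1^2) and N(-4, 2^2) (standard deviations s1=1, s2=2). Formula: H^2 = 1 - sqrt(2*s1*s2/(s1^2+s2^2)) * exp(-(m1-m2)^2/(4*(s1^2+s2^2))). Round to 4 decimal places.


Squared Hellinger distance for Gaussians:
H^2 = 1 - sqrt(2*s1*s2/(s1^2+s2^2)) * exp(-(m1-m2)^2/(4*(s1^2+s2^2))).
s1^2 = 1, s2^2 = 4, s1^2+s2^2 = 5.
sqrt(2*1*2/(5)) = 0.894427.
(m1-m2)^2 = (0)^2 = 0.
exp(-0/(4*5)) = exp(0.0) = 1.0.
H^2 = 1 - 0.894427*1.0 = 0.1056

0.1056


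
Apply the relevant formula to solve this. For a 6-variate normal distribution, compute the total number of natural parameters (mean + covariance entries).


Exponential family dimension calculation:
For 6-dim MVN: mean has 6 params, covariance has 6*7/2 = 21 unique entries.
Total dim = 6 + 21 = 27.

27


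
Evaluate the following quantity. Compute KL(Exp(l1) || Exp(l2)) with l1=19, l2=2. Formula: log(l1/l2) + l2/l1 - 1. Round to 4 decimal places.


KL divergence for exponential family:
KL = log(l1/l2) + l2/l1 - 1.
log(19/2) = 2.251292.
2/19 = 0.105263.
KL = 2.251292 + 0.105263 - 1 = 1.3566

1.3566


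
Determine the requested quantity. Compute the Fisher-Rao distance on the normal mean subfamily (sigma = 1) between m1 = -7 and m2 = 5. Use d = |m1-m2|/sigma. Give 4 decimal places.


On the fixed-variance normal subfamily, geodesic distance = |m1-m2|/sigma.
|-7 - 5| = 12.
sigma = 1.
d = 12/1 = 12.0000

12.0000


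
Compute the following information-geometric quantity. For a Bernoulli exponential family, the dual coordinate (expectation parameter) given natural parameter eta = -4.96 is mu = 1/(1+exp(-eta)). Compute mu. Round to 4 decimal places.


Dual coordinate (expectation parameter) for Bernoulli:
mu = 1/(1+exp(-eta)).
eta = -4.96.
exp(-eta) = exp(4.96) = 142.593796.
mu = 1/(1+142.593796) = 0.0070

0.0070


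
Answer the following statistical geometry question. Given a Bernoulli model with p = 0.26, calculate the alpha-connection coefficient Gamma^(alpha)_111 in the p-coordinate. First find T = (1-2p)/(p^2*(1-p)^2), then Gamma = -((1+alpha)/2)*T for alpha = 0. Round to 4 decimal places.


Skewness (Amari-Chentsov) tensor: T = (1-2p)/(p^2*(1-p)^2).
p = 0.26, 1-2p = 0.48, p^2 = 0.0676, (1-p)^2 = 0.5476.
T = 0.48/(0.0676 * 0.5476) = 12.966749.
In the p-coordinate, Gamma^(alpha) = Gamma^(0) - (alpha/2)*T with Gamma^(0) = (1/2)*g'(p) = -T/2,
so Gamma^(alpha) = -((1+alpha)/2)*T.
alpha = 0, -(1+alpha)/2 = -0.5.
Gamma = -0.5 * 12.966749 = -6.4834

-6.4834


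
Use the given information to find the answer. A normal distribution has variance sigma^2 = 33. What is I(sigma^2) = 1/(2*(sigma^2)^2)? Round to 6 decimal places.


Fisher information for variance: I(sigma^2) = 1/(2*sigma^4).
sigma^2 = 33, so sigma^4 = 1089.
I = 1/(2*1089) = 1/2178 = 0.000459

0.000459


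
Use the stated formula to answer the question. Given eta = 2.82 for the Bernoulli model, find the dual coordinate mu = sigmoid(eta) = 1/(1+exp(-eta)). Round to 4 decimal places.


Dual coordinate (expectation parameter) for Bernoulli:
mu = 1/(1+exp(-eta)).
eta = 2.82.
exp(-eta) = exp(-2.82) = 0.059606.
mu = 1/(1+0.059606) = 0.9437

0.9437


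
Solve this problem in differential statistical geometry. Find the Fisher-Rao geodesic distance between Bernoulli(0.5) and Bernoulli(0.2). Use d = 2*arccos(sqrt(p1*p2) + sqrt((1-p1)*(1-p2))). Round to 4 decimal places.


Geodesic distance on Bernoulli manifold:
d(p1,p2) = 2*arccos(sqrt(p1*p2) + sqrt((1-p1)*(1-p2))).
sqrt(p1*p2) = sqrt(0.5*0.2) = 0.316228.
sqrt((1-p1)*(1-p2)) = sqrt(0.5*0.8) = 0.632456.
arg = 0.316228 + 0.632456 = 0.948683.
d = 2*arccos(0.948683) = 0.6435

0.6435


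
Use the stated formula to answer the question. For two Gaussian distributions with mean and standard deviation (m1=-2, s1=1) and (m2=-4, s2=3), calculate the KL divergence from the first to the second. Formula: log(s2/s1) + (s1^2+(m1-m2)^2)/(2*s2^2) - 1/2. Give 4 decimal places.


KL divergence between normal distributions:
KL = log(s2/s1) + (s1^2 + (m1-m2)^2)/(2*s2^2) - 1/2.
log(3/1) = 1.098612.
(1^2 + (-2--4)^2)/(2*3^2) = (1 + 4)/18 = 0.277778.
KL = 1.098612 + 0.277778 - 0.5 = 0.8764

0.8764


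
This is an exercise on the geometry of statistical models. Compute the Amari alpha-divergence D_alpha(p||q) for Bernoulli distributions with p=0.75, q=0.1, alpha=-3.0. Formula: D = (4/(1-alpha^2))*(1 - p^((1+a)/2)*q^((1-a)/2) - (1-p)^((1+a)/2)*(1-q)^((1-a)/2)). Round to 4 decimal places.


Amari alpha-divergence:
D = (4/(1-alpha^2))*(1 - p^((1+a)/2)*q^((1-a)/2) - (1-p)^((1+a)/2)*(1-q)^((1-a)/2)).
alpha = -3.0, p = 0.75, q = 0.1.
e1 = (1+alpha)/2 = -1.0, e2 = (1-alpha)/2 = 2.0.
t1 = p^e1 * q^e2 = 0.75^-1.0 * 0.1^2.0 = 0.013333.
t2 = (1-p)^e1 * (1-q)^e2 = 0.25^-1.0 * 0.9^2.0 = 3.24.
4/(1-alpha^2) = -0.5.
D = -0.5*(1 - 0.013333 - 3.24) = 1.1267

1.1267


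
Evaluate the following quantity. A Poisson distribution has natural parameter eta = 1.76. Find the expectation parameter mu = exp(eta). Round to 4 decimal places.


Expectation parameter for Poisson exponential family:
mu = exp(eta).
eta = 1.76.
mu = exp(1.76) = 5.8124

5.8124


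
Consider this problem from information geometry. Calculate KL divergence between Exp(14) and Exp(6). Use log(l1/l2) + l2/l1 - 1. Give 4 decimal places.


KL divergence for exponential family:
KL = log(l1/l2) + l2/l1 - 1.
log(14/6) = 0.847298.
6/14 = 0.428571.
KL = 0.847298 + 0.428571 - 1 = 0.2759

0.2759


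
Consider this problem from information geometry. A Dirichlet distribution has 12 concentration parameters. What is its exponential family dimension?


Exponential family dimension calculation:
Dirichlet with 12 components has 12 natural parameters.

12


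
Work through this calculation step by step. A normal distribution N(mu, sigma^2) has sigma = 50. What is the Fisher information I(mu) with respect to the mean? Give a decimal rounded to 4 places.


The Fisher information for the mean of a normal distribution is I(mu) = 1/sigma^2.
sigma = 50, so sigma^2 = 2500.
I(mu) = 1/2500 = 0.0004

0.0004


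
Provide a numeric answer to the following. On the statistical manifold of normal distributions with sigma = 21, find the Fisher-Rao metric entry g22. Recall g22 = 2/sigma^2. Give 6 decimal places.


For the 2-parameter normal family, the Fisher metric has:
  g11 = 1/sigma^2, g22 = 2/sigma^2.
sigma = 21, sigma^2 = 441.
g22 = 0.004535

0.004535


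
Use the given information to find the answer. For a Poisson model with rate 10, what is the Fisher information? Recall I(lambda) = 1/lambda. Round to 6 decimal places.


Fisher information for Poisson: I(lambda) = 1/lambda.
lambda = 10.
I(lambda) = 1/10 = 0.100000

0.100000


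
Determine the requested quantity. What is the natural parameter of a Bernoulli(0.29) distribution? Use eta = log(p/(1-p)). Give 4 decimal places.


Natural parameter for Bernoulli: eta = log(p/(1-p)).
p = 0.29, 1-p = 0.71.
p/(1-p) = 0.408451.
eta = log(0.408451) = -0.8954

-0.8954


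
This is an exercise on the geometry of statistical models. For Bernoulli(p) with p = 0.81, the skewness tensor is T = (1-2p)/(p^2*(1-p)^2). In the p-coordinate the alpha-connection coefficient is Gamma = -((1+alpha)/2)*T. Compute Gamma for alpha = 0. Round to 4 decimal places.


Skewness (Amari-Chentsov) tensor: T = (1-2p)/(p^2*(1-p)^2).
p = 0.81, 1-2p = -0.62, p^2 = 0.6561, (1-p)^2 = 0.0361.
T = -0.62/(0.6561 * 0.0361) = -26.176673.
In the p-coordinate, Gamma^(alpha) = Gamma^(0) - (alpha/2)*T with Gamma^(0) = (1/2)*g'(p) = -T/2,
so Gamma^(alpha) = -((1+alpha)/2)*T.
alpha = 0, -(1+alpha)/2 = -0.5.
Gamma = -0.5 * -26.176673 = 13.0883

13.0883


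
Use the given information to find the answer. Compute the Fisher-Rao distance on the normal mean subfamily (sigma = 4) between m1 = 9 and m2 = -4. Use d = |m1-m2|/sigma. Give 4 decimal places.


On the fixed-variance normal subfamily, geodesic distance = |m1-m2|/sigma.
|9 - -4| = 13.
sigma = 4.
d = 13/4 = 3.2500

3.2500


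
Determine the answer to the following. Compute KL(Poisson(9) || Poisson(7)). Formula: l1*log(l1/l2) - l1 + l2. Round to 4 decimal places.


KL divergence for Poisson:
KL = l1*log(l1/l2) - l1 + l2.
l1 = 9, l2 = 7.
log(9/7) = 0.251314.
l1*log(l1/l2) = 9 * 0.251314 = 2.26183.
KL = 2.26183 - 9 + 7 = 0.2618

0.2618


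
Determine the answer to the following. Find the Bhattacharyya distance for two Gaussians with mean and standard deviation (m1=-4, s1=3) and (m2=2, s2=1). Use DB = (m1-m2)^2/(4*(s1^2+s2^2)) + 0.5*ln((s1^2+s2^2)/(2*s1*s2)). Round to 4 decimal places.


Bhattacharyya distance between two Gaussians:
DB = (m1-m2)^2/(4*(s1^2+s2^2)) + (1/2)*ln((s1^2+s2^2)/(2*s1*s2)).
(m1-m2)^2 = (-6)^2 = 36.
s1^2+s2^2 = 9 + 1 = 10.
term1 = 36/40 = 0.9.
term2 = 0.5*ln(10/6.0) = 0.255413.
DB = 0.9 + 0.255413 = 1.1554

1.1554


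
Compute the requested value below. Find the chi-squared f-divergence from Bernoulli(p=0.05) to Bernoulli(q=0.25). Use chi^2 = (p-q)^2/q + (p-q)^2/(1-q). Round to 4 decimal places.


Chi-squared divergence between Bernoulli distributions:
chi^2 = (p-q)^2/q + (p-q)^2/(1-q).
p = 0.05, q = 0.25, p-q = -0.2.
(p-q)^2 = 0.04.
term1 = 0.04/0.25 = 0.16.
term2 = 0.04/0.75 = 0.053333.
chi^2 = 0.16 + 0.053333 = 0.2133

0.2133


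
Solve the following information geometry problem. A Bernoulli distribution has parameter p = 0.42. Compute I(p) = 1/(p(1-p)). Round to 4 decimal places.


For Bernoulli(p), Fisher information is I(p) = 1/(p*(1-p)).
p = 0.42, 1-p = 0.58.
p*(1-p) = 0.2436.
I(p) = 1/0.2436 = 4.1051

4.1051


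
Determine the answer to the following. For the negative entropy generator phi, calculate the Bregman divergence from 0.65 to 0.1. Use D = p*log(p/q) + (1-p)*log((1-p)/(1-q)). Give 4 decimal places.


Bregman divergence with negative entropy generator:
D = p*log(p/q) + (1-p)*log((1-p)/(1-q)).
p = 0.65, q = 0.1.
p*log(p/q) = 0.65*log(0.65/0.1) = 1.216671.
(1-p)*log((1-p)/(1-q)) = 0.35*log(0.35/0.9) = -0.330562.
D = 1.216671 + -0.330562 = 0.8861

0.8861


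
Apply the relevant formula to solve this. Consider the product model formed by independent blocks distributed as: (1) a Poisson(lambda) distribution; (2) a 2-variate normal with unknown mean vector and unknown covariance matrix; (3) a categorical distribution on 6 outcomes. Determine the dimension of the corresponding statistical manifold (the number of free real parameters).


The dimension of a statistical manifold equals the number of free
(independent) real parameters of the model. For a product of independent
blocks the parameter counts add.
- Poisson (lambda): 1.
- 2-variate normal: 2 (mean) + 2*3/2 = 3 (symmetric covariance) = 5.
- categorical on 6 outcomes (probabilities sum to 1): 6-1 = 5.
Total = 1 + 5 + 5 = 11.
Dimension = 11

11


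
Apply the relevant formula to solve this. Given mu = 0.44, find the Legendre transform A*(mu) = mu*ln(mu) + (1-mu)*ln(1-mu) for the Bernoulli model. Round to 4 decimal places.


Legendre transform for Bernoulli:
A*(mu) = mu*log(mu) + (1-mu)*log(1-mu).
mu = 0.44, 1-mu = 0.56.
mu*log(mu) = 0.44*log(0.44) = -0.361231.
(1-mu)*log(1-mu) = 0.56*log(0.56) = -0.324698.
A* = -0.361231 + -0.324698 = -0.6859

-0.6859


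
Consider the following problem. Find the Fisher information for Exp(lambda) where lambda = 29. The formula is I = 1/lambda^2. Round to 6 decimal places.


Fisher information for exponential: I(lambda) = 1/lambda^2.
lambda = 29, lambda^2 = 841.
I = 1/841 = 0.001189

0.001189


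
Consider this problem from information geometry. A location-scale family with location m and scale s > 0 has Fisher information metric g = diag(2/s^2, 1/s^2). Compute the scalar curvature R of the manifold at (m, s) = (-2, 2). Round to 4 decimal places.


The metric has the form g = (A dm^2 + B ds^2)/s^2 with A = 2, B = 1.
Substitute u = sqrt(A/B)*m: g = B*(du^2 + ds^2)/s^2, i.e. B times the
Poincare upper half-plane metric, which has constant Gaussian curvature -1.
Scaling a 2D metric by a constant c divides the Gaussian curvature by c,
so K = -1/B = -1/(1) = -1.0000 everywhere (the point (m, s) = (-2, 2) is irrelevant:
the curvature is constant).
Scalar curvature in dimension 2: R = 2K = -2/(1) = -2.0000.

-2.0000


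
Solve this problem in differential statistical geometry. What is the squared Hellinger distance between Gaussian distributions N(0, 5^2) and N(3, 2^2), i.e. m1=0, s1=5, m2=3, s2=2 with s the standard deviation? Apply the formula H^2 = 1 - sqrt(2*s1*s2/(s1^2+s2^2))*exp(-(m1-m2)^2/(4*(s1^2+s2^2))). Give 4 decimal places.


Squared Hellinger distance for Gaussians:
H^2 = 1 - sqrt(2*s1*s2/(s1^2+s2^2)) * exp(-(m1-m2)^2/(4*(s1^2+s2^2))).
s1^2 = 25, s2^2 = 4, s1^2+s2^2 = 29.
sqrt(2*5*2/(29)) = 0.830455.
(m1-m2)^2 = (-3)^2 = 9.
exp(-9/(4*29)) = exp(-0.077586) = 0.925347.
H^2 = 1 - 0.830455*0.925347 = 0.2315

0.2315


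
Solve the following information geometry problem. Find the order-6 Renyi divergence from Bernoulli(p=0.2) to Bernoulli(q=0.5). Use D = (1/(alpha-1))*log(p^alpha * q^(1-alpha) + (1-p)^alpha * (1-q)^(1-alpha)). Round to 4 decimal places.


Renyi divergence of order alpha between Bernoulli distributions:
D = (1/(alpha-1))*log(p^alpha * q^(1-alpha) + (1-p)^alpha * (1-q)^(1-alpha)).
alpha = 6, p = 0.2, q = 0.5.
p^alpha * q^(1-alpha) = 0.2^6 * 0.5^-5 = 0.002048.
(1-p)^alpha * (1-q)^(1-alpha) = 0.8^6 * 0.5^-5 = 8.388608.
sum = 0.002048 + 8.388608 = 8.390656.
D = (1/5)*log(8.390656) = 0.4254

0.4254


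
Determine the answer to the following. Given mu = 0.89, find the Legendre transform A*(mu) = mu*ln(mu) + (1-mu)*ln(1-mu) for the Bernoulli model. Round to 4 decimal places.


Legendre transform for Bernoulli:
A*(mu) = mu*log(mu) + (1-mu)*log(1-mu).
mu = 0.89, 1-mu = 0.11.
mu*log(mu) = 0.89*log(0.89) = -0.103715.
(1-mu)*log(1-mu) = 0.11*log(0.11) = -0.2428.
A* = -0.103715 + -0.2428 = -0.3465

-0.3465


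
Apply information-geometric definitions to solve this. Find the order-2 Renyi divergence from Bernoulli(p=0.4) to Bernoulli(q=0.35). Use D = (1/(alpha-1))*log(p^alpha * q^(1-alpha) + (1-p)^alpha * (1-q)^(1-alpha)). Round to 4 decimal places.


Renyi divergence of order alpha between Bernoulli distributions:
D = (1/(alpha-1))*log(p^alpha * q^(1-alpha) + (1-p)^alpha * (1-q)^(1-alpha)).
alpha = 2, p = 0.4, q = 0.35.
p^alpha * q^(1-alpha) = 0.4^2 * 0.35^-1 = 0.457143.
(1-p)^alpha * (1-q)^(1-alpha) = 0.6^2 * 0.65^-1 = 0.553846.
sum = 0.457143 + 0.553846 = 1.010989.
D = (1/1)*log(1.010989) = 0.0109

0.0109


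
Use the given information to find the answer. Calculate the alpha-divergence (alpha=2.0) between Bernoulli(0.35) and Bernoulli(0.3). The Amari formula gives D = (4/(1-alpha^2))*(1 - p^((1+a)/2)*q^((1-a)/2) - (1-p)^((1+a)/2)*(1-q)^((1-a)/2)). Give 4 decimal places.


Amari alpha-divergence:
D = (4/(1-alpha^2))*(1 - p^((1+a)/2)*q^((1-a)/2) - (1-p)^((1+a)/2)*(1-q)^((1-a)/2)).
alpha = 2.0, p = 0.35, q = 0.3.
e1 = (1+alpha)/2 = 1.5, e2 = (1-alpha)/2 = -0.5.
t1 = p^e1 * q^e2 = 0.35^1.5 * 0.3^-0.5 = 0.378043.
t2 = (1-p)^e1 * (1-q)^e2 = 0.65^1.5 * 0.7^-0.5 = 0.626356.
4/(1-alpha^2) = -1.333333.
D = -1.333333*(1 - 0.378043 - 0.626356) = 0.0059

0.0059


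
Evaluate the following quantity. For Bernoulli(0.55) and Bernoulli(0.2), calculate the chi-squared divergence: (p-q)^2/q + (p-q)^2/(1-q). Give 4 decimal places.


Chi-squared divergence between Bernoulli distributions:
chi^2 = (p-q)^2/q + (p-q)^2/(1-q).
p = 0.55, q = 0.2, p-q = 0.35.
(p-q)^2 = 0.1225.
term1 = 0.1225/0.2 = 0.6125.
term2 = 0.1225/0.8 = 0.153125.
chi^2 = 0.6125 + 0.153125 = 0.7656

0.7656


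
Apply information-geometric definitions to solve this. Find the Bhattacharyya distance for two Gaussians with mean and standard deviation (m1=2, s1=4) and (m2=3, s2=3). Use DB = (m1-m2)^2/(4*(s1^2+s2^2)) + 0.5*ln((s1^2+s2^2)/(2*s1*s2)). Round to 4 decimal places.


Bhattacharyya distance between two Gaussians:
DB = (m1-m2)^2/(4*(s1^2+s2^2)) + (1/2)*ln((s1^2+s2^2)/(2*s1*s2)).
(m1-m2)^2 = (-1)^2 = 1.
s1^2+s2^2 = 16 + 9 = 25.
term1 = 1/100 = 0.01.
term2 = 0.5*ln(25/24.0) = 0.020411.
DB = 0.01 + 0.020411 = 0.0304

0.0304


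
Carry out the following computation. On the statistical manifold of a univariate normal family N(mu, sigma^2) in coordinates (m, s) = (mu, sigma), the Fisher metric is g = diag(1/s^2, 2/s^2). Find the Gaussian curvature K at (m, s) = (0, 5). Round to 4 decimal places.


The metric has the form g = (A dm^2 + B ds^2)/s^2 with A = 1, B = 2.
Substitute u = sqrt(A/B)*m: g = B*(du^2 + ds^2)/s^2, i.e. B times the
Poincare upper half-plane metric, which has constant Gaussian curvature -1.
Scaling a 2D metric by a constant c divides the Gaussian curvature by c,
so K = -1/B = -1/(2) = -0.5000 everywhere (the point (m, s) = (0, 5) is irrelevant:
the curvature is constant).
The requested Gaussian curvature is K = -0.5000.

-0.5000


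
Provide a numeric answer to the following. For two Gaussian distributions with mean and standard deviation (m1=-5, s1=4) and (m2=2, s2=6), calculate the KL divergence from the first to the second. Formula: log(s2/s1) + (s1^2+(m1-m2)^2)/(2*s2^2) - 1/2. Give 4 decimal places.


KL divergence between normal distributions:
KL = log(s2/s1) + (s1^2 + (m1-m2)^2)/(2*s2^2) - 1/2.
log(6/4) = 0.405465.
(4^2 + (-5-2)^2)/(2*6^2) = (16 + 49)/72 = 0.902778.
KL = 0.405465 + 0.902778 - 0.5 = 0.8082

0.8082


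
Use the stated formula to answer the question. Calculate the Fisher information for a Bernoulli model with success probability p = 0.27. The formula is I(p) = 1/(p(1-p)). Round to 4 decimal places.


For Bernoulli(p), Fisher information is I(p) = 1/(p*(1-p)).
p = 0.27, 1-p = 0.73.
p*(1-p) = 0.1971.
I(p) = 1/0.1971 = 5.0736

5.0736


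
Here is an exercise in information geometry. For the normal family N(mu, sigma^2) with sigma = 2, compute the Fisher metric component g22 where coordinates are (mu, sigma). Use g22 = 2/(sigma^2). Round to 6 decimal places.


For the 2-parameter normal family, the Fisher metric has:
  g11 = 1/sigma^2, g22 = 2/sigma^2.
sigma = 2, sigma^2 = 4.
g22 = 0.500000

0.500000


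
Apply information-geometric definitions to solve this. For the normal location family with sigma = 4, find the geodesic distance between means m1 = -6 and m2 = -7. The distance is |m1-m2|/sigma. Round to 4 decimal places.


On the fixed-variance normal subfamily, geodesic distance = |m1-m2|/sigma.
|-6 - -7| = 1.
sigma = 4.
d = 1/4 = 0.2500

0.2500


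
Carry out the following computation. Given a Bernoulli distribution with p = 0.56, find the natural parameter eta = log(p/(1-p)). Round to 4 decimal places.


Natural parameter for Bernoulli: eta = log(p/(1-p)).
p = 0.56, 1-p = 0.44.
p/(1-p) = 1.272727.
eta = log(1.272727) = 0.2412

0.2412


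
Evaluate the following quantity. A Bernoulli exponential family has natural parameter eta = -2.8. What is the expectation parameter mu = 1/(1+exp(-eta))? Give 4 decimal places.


Dual coordinate (expectation parameter) for Bernoulli:
mu = 1/(1+exp(-eta)).
eta = -2.8.
exp(-eta) = exp(2.8) = 16.444647.
mu = 1/(1+16.444647) = 0.0573

0.0573


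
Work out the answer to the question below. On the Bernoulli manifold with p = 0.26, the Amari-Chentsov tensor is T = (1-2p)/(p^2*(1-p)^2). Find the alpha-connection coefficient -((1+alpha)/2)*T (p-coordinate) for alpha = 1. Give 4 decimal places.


Skewness (Amari-Chentsov) tensor: T = (1-2p)/(p^2*(1-p)^2).
p = 0.26, 1-2p = 0.48, p^2 = 0.0676, (1-p)^2 = 0.5476.
T = 0.48/(0.0676 * 0.5476) = 12.966749.
In the p-coordinate, Gamma^(alpha) = Gamma^(0) - (alpha/2)*T with Gamma^(0) = (1/2)*g'(p) = -T/2,
so Gamma^(alpha) = -((1+alpha)/2)*T.
alpha = 1, -(1+alpha)/2 = -1.0.
Gamma = -1.0 * 12.966749 = -12.9667

-12.9667


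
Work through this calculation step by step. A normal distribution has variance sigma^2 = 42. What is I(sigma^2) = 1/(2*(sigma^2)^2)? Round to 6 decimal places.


Fisher information for variance: I(sigma^2) = 1/(2*sigma^4).
sigma^2 = 42, so sigma^4 = 1764.
I = 1/(2*1764) = 1/3528 = 0.000283

0.000283


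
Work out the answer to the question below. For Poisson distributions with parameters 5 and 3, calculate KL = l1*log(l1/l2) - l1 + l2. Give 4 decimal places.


KL divergence for Poisson:
KL = l1*log(l1/l2) - l1 + l2.
l1 = 5, l2 = 3.
log(5/3) = 0.510826.
l1*log(l1/l2) = 5 * 0.510826 = 2.554128.
KL = 2.554128 - 5 + 3 = 0.5541

0.5541


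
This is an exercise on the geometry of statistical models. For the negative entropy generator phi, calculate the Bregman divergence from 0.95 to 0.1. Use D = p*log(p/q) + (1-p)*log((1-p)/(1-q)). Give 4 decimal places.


Bregman divergence with negative entropy generator:
D = p*log(p/q) + (1-p)*log((1-p)/(1-q)).
p = 0.95, q = 0.1.
p*log(p/q) = 0.95*log(0.95/0.1) = 2.138727.
(1-p)*log((1-p)/(1-q)) = 0.05*log(0.05/0.9) = -0.144519.
D = 2.138727 + -0.144519 = 1.9942

1.9942


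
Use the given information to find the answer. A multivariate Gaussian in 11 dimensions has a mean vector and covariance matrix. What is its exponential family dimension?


Exponential family dimension calculation:
For 11-dim MVN: mean has 11 params, covariance has 11*12/2 = 66 unique entries.
Total dim = 11 + 66 = 77.

77


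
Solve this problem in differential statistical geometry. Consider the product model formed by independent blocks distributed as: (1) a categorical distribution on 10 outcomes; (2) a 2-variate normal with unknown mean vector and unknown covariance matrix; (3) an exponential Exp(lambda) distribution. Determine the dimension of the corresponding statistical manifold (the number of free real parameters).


The dimension of a statistical manifold equals the number of free
(independent) real parameters of the model. For a product of independent
blocks the parameter counts add.
- categorical on 10 outcomes (probabilities sum to 1): 10-1 = 9.
- 2-variate normal: 2 (mean) + 2*3/2 = 3 (symmetric covariance) = 5.
- exponential (lambda): 1.
Total = 9 + 5 + 1 = 15.
Dimension = 15

15


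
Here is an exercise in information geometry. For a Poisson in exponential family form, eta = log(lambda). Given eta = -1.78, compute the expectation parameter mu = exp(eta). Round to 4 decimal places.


Expectation parameter for Poisson exponential family:
mu = exp(eta).
eta = -1.78.
mu = exp(-1.78) = 0.1686

0.1686


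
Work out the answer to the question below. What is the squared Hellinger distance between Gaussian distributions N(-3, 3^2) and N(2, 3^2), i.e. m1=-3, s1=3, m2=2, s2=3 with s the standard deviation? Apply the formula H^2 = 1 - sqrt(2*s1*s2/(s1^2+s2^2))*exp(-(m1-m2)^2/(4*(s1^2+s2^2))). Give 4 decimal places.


Squared Hellinger distance for Gaussians:
H^2 = 1 - sqrt(2*s1*s2/(s1^2+s2^2)) * exp(-(m1-m2)^2/(4*(s1^2+s2^2))).
s1^2 = 9, s2^2 = 9, s1^2+s2^2 = 18.
sqrt(2*3*3/(18)) = 1.0.
(m1-m2)^2 = (-5)^2 = 25.
exp(-25/(4*18)) = exp(-0.347222) = 0.706648.
H^2 = 1 - 1.0*0.706648 = 0.2934

0.2934


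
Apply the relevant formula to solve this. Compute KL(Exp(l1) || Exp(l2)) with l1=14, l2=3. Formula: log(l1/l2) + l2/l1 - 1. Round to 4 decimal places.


KL divergence for exponential family:
KL = log(l1/l2) + l2/l1 - 1.
log(14/3) = 1.540445.
3/14 = 0.214286.
KL = 1.540445 + 0.214286 - 1 = 0.7547

0.7547


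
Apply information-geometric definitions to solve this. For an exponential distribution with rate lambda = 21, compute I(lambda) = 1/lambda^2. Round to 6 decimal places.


Fisher information for exponential: I(lambda) = 1/lambda^2.
lambda = 21, lambda^2 = 441.
I = 1/441 = 0.002268

0.002268


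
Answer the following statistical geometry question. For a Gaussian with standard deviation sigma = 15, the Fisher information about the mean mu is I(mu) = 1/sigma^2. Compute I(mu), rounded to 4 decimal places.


The Fisher information for the mean of a normal distribution is I(mu) = 1/sigma^2.
sigma = 15, so sigma^2 = 225.
I(mu) = 1/225 = 0.0044

0.0044


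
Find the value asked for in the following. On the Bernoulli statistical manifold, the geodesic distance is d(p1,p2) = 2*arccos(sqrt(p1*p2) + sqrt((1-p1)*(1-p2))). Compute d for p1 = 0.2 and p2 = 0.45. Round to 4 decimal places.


Geodesic distance on Bernoulli manifold:
d(p1,p2) = 2*arccos(sqrt(p1*p2) + sqrt((1-p1)*(1-p2))).
sqrt(p1*p2) = sqrt(0.2*0.45) = 0.3.
sqrt((1-p1)*(1-p2)) = sqrt(0.8*0.55) = 0.663325.
arg = 0.3 + 0.663325 = 0.963325.
d = 2*arccos(0.963325) = 0.5433

0.5433


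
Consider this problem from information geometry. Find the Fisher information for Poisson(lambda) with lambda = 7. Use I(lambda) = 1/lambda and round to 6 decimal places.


Fisher information for Poisson: I(lambda) = 1/lambda.
lambda = 7.
I(lambda) = 1/7 = 0.142857

0.142857


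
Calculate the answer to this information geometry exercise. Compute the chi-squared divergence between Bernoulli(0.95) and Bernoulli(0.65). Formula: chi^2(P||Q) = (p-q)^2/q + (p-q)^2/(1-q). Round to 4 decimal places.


Chi-squared divergence between Bernoulli distributions:
chi^2 = (p-q)^2/q + (p-q)^2/(1-q).
p = 0.95, q = 0.65, p-q = 0.3.
(p-q)^2 = 0.09.
term1 = 0.09/0.65 = 0.138462.
term2 = 0.09/0.35 = 0.257143.
chi^2 = 0.138462 + 0.257143 = 0.3956

0.3956


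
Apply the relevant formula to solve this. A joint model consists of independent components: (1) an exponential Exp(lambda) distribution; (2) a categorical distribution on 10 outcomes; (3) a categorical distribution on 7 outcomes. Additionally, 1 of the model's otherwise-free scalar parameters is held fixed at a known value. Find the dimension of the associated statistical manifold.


The dimension of a statistical manifold equals the number of free
(independent) real parameters of the model. For a product of independent
blocks the parameter counts add.
- exponential (lambda): 1.
- categorical on 10 outcomes (probabilities sum to 1): 10-1 = 9.
- categorical on 7 outcomes (probabilities sum to 1): 7-1 = 6.
Total = 1 + 9 + 6 = 16.
1 parameter(s) fixed at known values: 16 - 1 = 15.
Dimension = 15

15


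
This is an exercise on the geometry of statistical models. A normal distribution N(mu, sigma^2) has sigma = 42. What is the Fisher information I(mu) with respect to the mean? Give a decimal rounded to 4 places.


The Fisher information for the mean of a normal distribution is I(mu) = 1/sigma^2.
sigma = 42, so sigma^2 = 1764.
I(mu) = 1/1764 = 0.0006

0.0006


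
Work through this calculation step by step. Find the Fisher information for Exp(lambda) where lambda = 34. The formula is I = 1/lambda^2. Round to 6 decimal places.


Fisher information for exponential: I(lambda) = 1/lambda^2.
lambda = 34, lambda^2 = 1156.
I = 1/1156 = 0.000865

0.000865


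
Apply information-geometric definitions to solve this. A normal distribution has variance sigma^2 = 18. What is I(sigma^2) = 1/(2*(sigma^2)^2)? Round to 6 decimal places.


Fisher information for variance: I(sigma^2) = 1/(2*sigma^4).
sigma^2 = 18, so sigma^4 = 324.
I = 1/(2*324) = 1/648 = 0.001543

0.001543


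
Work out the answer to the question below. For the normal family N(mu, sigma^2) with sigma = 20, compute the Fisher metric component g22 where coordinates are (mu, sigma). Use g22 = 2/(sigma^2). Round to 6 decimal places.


For the 2-parameter normal family, the Fisher metric has:
  g11 = 1/sigma^2, g22 = 2/sigma^2.
sigma = 20, sigma^2 = 400.
g22 = 0.005000

0.005000


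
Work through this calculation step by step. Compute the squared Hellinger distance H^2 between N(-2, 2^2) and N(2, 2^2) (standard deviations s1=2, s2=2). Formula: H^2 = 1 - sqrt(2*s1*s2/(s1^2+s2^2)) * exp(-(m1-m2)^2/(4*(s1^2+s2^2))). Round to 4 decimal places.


Squared Hellinger distance for Gaussians:
H^2 = 1 - sqrt(2*s1*s2/(s1^2+s2^2)) * exp(-(m1-m2)^2/(4*(s1^2+s2^2))).
s1^2 = 4, s2^2 = 4, s1^2+s2^2 = 8.
sqrt(2*2*2/(8)) = 1.0.
(m1-m2)^2 = (-4)^2 = 16.
exp(-16/(4*8)) = exp(-0.5) = 0.606531.
H^2 = 1 - 1.0*0.606531 = 0.3935

0.3935


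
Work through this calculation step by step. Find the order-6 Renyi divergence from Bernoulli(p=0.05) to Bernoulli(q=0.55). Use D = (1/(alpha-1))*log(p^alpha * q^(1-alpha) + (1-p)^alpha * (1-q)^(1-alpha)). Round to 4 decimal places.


Renyi divergence of order alpha between Bernoulli distributions:
D = (1/(alpha-1))*log(p^alpha * q^(1-alpha) + (1-p)^alpha * (1-q)^(1-alpha)).
alpha = 6, p = 0.05, q = 0.55.
p^alpha * q^(1-alpha) = 0.05^6 * 0.55^-5 = 0.0.
(1-p)^alpha * (1-q)^(1-alpha) = 0.95^6 * 0.45^-5 = 39.836306.
sum = 0.0 + 39.836306 = 39.836307.
D = (1/5)*log(39.836307) = 0.7370

0.7370
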